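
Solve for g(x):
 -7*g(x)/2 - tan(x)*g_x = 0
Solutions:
 g(x) = C1/sin(x)^(7/2)


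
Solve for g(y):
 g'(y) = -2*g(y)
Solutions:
 g(y) = C1*exp(-2*y)


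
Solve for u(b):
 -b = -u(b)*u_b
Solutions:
 u(b) = -sqrt(C1 + b^2)
 u(b) = sqrt(C1 + b^2)


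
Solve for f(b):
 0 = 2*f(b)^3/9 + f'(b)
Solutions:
 f(b) = -3*sqrt(2)*sqrt(-1/(C1 - 2*b))/2
 f(b) = 3*sqrt(2)*sqrt(-1/(C1 - 2*b))/2


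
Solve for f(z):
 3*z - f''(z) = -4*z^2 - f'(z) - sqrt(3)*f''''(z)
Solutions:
 f(z) = C1 + C2*exp(z*(2*6^(1/3)/(sqrt(81 - 4*sqrt(3)) + 9)^(1/3) + 2^(2/3)*3^(1/6)*(sqrt(81 - 4*sqrt(3)) + 9)^(1/3))/12)*sin(z*(-6^(2/3)*(sqrt(81 - 4*sqrt(3)) + 9)^(1/3) + 2*2^(1/3)*3^(5/6)/(sqrt(81 - 4*sqrt(3)) + 9)^(1/3))/12) + C3*exp(z*(2*6^(1/3)/(sqrt(81 - 4*sqrt(3)) + 9)^(1/3) + 2^(2/3)*3^(1/6)*(sqrt(81 - 4*sqrt(3)) + 9)^(1/3))/12)*cos(z*(-6^(2/3)*(sqrt(81 - 4*sqrt(3)) + 9)^(1/3) + 2*2^(1/3)*3^(5/6)/(sqrt(81 - 4*sqrt(3)) + 9)^(1/3))/12) + C4*exp(-z*(2*6^(1/3)/(sqrt(81 - 4*sqrt(3)) + 9)^(1/3) + 2^(2/3)*3^(1/6)*(sqrt(81 - 4*sqrt(3)) + 9)^(1/3))/6) - 4*z^3/3 - 11*z^2/2 - 11*z


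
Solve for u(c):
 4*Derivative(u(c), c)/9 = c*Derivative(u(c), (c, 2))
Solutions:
 u(c) = C1 + C2*c^(13/9)


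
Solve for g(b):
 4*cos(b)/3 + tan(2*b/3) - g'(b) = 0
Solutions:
 g(b) = C1 - 3*log(cos(2*b/3))/2 + 4*sin(b)/3


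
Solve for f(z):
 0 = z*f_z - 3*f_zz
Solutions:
 f(z) = C1 + C2*erfi(sqrt(6)*z/6)


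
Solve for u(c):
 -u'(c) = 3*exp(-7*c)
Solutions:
 u(c) = C1 + 3*exp(-7*c)/7


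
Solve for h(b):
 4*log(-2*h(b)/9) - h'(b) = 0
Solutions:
 -Integral(1/(log(-_y) - 2*log(3) + log(2)), (_y, h(b)))/4 = C1 - b


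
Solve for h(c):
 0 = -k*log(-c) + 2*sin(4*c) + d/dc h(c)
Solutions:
 h(c) = C1 + c*k*(log(-c) - 1) + cos(4*c)/2


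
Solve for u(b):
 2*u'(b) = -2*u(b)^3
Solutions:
 u(b) = -sqrt(2)*sqrt(-1/(C1 - b))/2
 u(b) = sqrt(2)*sqrt(-1/(C1 - b))/2


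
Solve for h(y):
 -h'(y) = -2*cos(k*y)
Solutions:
 h(y) = C1 + 2*sin(k*y)/k


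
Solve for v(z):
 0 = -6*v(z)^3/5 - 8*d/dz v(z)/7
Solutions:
 v(z) = -sqrt(10)*sqrt(-1/(C1 - 21*z))
 v(z) = sqrt(10)*sqrt(-1/(C1 - 21*z))


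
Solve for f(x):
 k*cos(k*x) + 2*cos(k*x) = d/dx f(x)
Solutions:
 f(x) = C1 + sin(k*x) + 2*sin(k*x)/k


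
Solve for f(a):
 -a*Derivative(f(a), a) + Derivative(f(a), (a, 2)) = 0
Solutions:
 f(a) = C1 + C2*erfi(sqrt(2)*a/2)


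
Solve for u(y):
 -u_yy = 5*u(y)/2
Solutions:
 u(y) = C1*sin(sqrt(10)*y/2) + C2*cos(sqrt(10)*y/2)


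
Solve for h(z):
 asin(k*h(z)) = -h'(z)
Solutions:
 Integral(1/asin(_y*k), (_y, h(z))) = C1 - z


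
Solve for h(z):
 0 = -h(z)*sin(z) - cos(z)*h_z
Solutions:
 h(z) = C1*cos(z)


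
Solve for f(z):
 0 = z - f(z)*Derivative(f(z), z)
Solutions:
 f(z) = -sqrt(C1 + z^2)
 f(z) = sqrt(C1 + z^2)


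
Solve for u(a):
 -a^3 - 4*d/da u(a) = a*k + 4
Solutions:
 u(a) = C1 - a^4/16 - a^2*k/8 - a


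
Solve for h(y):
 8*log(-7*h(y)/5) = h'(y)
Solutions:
 -Integral(1/(log(-_y) - log(5) + log(7)), (_y, h(y)))/8 = C1 - y


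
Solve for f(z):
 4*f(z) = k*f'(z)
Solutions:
 f(z) = C1*exp(4*z/k)


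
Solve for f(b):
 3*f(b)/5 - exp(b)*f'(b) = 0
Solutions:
 f(b) = C1*exp(-3*exp(-b)/5)


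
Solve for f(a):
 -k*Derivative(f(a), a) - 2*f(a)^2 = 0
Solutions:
 f(a) = k/(C1*k + 2*a)


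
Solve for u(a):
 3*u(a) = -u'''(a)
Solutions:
 u(a) = C3*exp(-3^(1/3)*a) + (C1*sin(3^(5/6)*a/2) + C2*cos(3^(5/6)*a/2))*exp(3^(1/3)*a/2)


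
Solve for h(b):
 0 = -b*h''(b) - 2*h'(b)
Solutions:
 h(b) = C1 + C2/b


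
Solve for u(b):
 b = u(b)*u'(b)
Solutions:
 u(b) = -sqrt(C1 + b^2)
 u(b) = sqrt(C1 + b^2)


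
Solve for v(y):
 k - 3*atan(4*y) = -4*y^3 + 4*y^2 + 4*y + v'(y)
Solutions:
 v(y) = C1 + k*y + y^4 - 4*y^3/3 - 2*y^2 - 3*y*atan(4*y) + 3*log(16*y^2 + 1)/8


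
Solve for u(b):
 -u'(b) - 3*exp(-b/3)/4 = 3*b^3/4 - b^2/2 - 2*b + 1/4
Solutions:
 u(b) = C1 - 3*b^4/16 + b^3/6 + b^2 - b/4 + 9*exp(-b/3)/4


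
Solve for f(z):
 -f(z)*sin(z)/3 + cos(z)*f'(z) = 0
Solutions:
 f(z) = C1/cos(z)^(1/3)


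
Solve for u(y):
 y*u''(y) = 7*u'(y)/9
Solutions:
 u(y) = C1 + C2*y^(16/9)


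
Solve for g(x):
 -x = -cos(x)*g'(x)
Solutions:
 g(x) = C1 + Integral(x/cos(x), x)


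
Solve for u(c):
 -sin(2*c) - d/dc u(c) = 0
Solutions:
 u(c) = C1 + cos(2*c)/2


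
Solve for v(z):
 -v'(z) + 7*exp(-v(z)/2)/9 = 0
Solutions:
 v(z) = 2*log(C1 + 7*z/18)


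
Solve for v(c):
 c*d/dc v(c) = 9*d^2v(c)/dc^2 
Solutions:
 v(c) = C1 + C2*erfi(sqrt(2)*c/6)


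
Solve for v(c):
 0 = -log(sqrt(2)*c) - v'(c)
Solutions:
 v(c) = C1 - c*log(c) - c*log(2)/2 + c


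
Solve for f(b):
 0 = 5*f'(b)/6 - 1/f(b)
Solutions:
 f(b) = -sqrt(C1 + 60*b)/5
 f(b) = sqrt(C1 + 60*b)/5


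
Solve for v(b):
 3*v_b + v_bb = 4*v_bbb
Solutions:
 v(b) = C1 + C2*exp(-3*b/4) + C3*exp(b)


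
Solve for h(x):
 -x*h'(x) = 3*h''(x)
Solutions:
 h(x) = C1 + C2*erf(sqrt(6)*x/6)


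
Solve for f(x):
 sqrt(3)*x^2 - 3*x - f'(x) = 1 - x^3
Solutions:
 f(x) = C1 + x^4/4 + sqrt(3)*x^3/3 - 3*x^2/2 - x


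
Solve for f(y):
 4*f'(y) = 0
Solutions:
 f(y) = C1


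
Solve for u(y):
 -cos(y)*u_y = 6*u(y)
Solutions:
 u(y) = C1*(sin(y)^3 - 3*sin(y)^2 + 3*sin(y) - 1)/(sin(y)^3 + 3*sin(y)^2 + 3*sin(y) + 1)


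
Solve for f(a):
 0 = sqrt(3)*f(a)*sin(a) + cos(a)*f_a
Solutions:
 f(a) = C1*cos(a)^(sqrt(3))


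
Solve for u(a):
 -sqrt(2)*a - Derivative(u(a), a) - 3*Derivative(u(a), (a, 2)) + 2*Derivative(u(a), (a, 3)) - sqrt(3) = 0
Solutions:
 u(a) = C1 + C2*exp(a*(3 - sqrt(17))/4) + C3*exp(a*(3 + sqrt(17))/4) - sqrt(2)*a^2/2 - sqrt(3)*a + 3*sqrt(2)*a


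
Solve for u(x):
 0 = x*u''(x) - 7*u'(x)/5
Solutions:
 u(x) = C1 + C2*x^(12/5)


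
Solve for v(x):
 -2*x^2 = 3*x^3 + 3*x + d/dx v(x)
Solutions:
 v(x) = C1 - 3*x^4/4 - 2*x^3/3 - 3*x^2/2


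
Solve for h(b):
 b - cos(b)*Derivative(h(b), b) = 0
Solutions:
 h(b) = C1 + Integral(b/cos(b), b)


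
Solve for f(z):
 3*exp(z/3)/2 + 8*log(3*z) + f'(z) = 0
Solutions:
 f(z) = C1 - 8*z*log(z) + 8*z*(1 - log(3)) - 9*exp(z/3)/2


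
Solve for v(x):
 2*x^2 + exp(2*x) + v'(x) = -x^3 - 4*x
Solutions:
 v(x) = C1 - x^4/4 - 2*x^3/3 - 2*x^2 - exp(2*x)/2


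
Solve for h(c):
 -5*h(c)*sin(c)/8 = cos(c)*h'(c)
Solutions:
 h(c) = C1*cos(c)^(5/8)


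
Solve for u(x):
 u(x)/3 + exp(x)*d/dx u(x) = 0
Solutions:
 u(x) = C1*exp(exp(-x)/3)


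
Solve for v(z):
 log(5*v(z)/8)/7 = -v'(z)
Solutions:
 -7*Integral(1/(-log(_y) - log(5) + 3*log(2)), (_y, v(z))) = C1 - z


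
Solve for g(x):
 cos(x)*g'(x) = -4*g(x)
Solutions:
 g(x) = C1*(sin(x)^2 - 2*sin(x) + 1)/(sin(x)^2 + 2*sin(x) + 1)


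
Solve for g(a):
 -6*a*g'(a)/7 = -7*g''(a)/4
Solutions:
 g(a) = C1 + C2*erfi(2*sqrt(3)*a/7)


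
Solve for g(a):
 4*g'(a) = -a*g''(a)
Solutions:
 g(a) = C1 + C2/a^3


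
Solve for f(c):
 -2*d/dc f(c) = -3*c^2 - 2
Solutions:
 f(c) = C1 + c^3/2 + c


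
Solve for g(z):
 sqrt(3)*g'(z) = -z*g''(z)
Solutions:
 g(z) = C1 + C2*z^(1 - sqrt(3))


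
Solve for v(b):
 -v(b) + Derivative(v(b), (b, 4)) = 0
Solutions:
 v(b) = C1*exp(-b) + C2*exp(b) + C3*sin(b) + C4*cos(b)


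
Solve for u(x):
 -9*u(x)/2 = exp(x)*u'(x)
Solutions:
 u(x) = C1*exp(9*exp(-x)/2)


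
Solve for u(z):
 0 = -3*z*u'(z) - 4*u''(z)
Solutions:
 u(z) = C1 + C2*erf(sqrt(6)*z/4)


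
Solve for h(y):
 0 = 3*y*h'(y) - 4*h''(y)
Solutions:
 h(y) = C1 + C2*erfi(sqrt(6)*y/4)


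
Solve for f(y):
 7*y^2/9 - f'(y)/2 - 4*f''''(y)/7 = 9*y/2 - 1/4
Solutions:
 f(y) = C1 + C4*exp(-7^(1/3)*y/2) + 14*y^3/27 - 9*y^2/2 + y/2 + (C2*sin(sqrt(3)*7^(1/3)*y/4) + C3*cos(sqrt(3)*7^(1/3)*y/4))*exp(7^(1/3)*y/4)


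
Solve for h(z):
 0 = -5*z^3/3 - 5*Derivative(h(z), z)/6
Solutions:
 h(z) = C1 - z^4/2


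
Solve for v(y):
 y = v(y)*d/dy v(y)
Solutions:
 v(y) = -sqrt(C1 + y^2)
 v(y) = sqrt(C1 + y^2)


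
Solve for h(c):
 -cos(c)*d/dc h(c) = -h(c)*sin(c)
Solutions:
 h(c) = C1/cos(c)


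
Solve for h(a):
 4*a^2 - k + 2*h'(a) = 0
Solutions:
 h(a) = C1 - 2*a^3/3 + a*k/2


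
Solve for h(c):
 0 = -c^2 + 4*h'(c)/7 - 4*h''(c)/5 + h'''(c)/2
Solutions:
 h(c) = C1 + 7*c^3/12 + 49*c^2/20 + 1519*c/400 + (C2*sin(2*sqrt(154)*c/35) + C3*cos(2*sqrt(154)*c/35))*exp(4*c/5)


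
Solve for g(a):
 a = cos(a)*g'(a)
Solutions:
 g(a) = C1 + Integral(a/cos(a), a)


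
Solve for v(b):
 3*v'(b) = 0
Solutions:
 v(b) = C1


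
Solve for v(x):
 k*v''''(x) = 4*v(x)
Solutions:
 v(x) = C1*exp(-sqrt(2)*x*(1/k)^(1/4)) + C2*exp(sqrt(2)*x*(1/k)^(1/4)) + C3*exp(-sqrt(2)*I*x*(1/k)^(1/4)) + C4*exp(sqrt(2)*I*x*(1/k)^(1/4))


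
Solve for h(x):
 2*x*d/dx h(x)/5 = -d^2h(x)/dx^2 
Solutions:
 h(x) = C1 + C2*erf(sqrt(5)*x/5)


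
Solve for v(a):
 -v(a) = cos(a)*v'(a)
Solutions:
 v(a) = C1*sqrt(sin(a) - 1)/sqrt(sin(a) + 1)


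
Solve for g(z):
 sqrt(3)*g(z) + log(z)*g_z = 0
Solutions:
 g(z) = C1*exp(-sqrt(3)*li(z))


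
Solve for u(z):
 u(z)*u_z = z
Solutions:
 u(z) = -sqrt(C1 + z^2)
 u(z) = sqrt(C1 + z^2)


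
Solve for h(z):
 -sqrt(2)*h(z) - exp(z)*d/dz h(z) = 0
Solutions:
 h(z) = C1*exp(sqrt(2)*exp(-z))


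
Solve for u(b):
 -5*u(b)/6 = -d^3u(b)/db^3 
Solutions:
 u(b) = C3*exp(5^(1/3)*6^(2/3)*b/6) + (C1*sin(2^(2/3)*3^(1/6)*5^(1/3)*b/4) + C2*cos(2^(2/3)*3^(1/6)*5^(1/3)*b/4))*exp(-5^(1/3)*6^(2/3)*b/12)


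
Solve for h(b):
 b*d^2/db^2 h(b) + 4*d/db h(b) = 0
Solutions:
 h(b) = C1 + C2/b^3


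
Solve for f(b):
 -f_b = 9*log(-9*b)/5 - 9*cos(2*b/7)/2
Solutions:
 f(b) = C1 - 9*b*log(-b)/5 - 18*b*log(3)/5 + 9*b/5 + 63*sin(2*b/7)/4


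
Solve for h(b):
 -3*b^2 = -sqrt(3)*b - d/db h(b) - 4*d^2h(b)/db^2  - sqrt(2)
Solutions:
 h(b) = C1 + C2*exp(-b/4) + b^3 - 12*b^2 - sqrt(3)*b^2/2 - sqrt(2)*b + 4*sqrt(3)*b + 96*b


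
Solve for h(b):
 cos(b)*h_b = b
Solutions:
 h(b) = C1 + Integral(b/cos(b), b)


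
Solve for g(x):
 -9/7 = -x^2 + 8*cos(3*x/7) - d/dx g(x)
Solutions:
 g(x) = C1 - x^3/3 + 9*x/7 + 56*sin(3*x/7)/3


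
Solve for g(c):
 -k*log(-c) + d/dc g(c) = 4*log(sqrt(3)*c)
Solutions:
 g(c) = C1 + c*(k + 4)*log(c) + c*(-k + I*pi*k - 4 + 2*log(3))


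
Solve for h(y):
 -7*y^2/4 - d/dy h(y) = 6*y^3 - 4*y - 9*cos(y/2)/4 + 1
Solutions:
 h(y) = C1 - 3*y^4/2 - 7*y^3/12 + 2*y^2 - y + 9*sin(y/2)/2


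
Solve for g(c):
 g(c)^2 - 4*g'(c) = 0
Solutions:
 g(c) = -4/(C1 + c)


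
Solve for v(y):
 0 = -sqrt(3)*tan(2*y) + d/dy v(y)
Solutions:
 v(y) = C1 - sqrt(3)*log(cos(2*y))/2


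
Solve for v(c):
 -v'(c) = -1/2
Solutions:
 v(c) = C1 + c/2


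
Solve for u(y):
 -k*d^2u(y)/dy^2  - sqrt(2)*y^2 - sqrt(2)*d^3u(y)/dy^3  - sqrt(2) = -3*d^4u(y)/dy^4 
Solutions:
 u(y) = C1 + C2*y + C3*exp(sqrt(2)*y*(1 - sqrt(6*k + 1))/6) + C4*exp(sqrt(2)*y*(sqrt(6*k + 1) + 1)/6) - sqrt(2)*y^4/(12*k) + sqrt(2)*y^2*(-1/2 - 3/k - 2/k^2)/k + 2*y^3/(3*k^2)


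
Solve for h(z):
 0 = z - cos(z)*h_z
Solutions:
 h(z) = C1 + Integral(z/cos(z), z)


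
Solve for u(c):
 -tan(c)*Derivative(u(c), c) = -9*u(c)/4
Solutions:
 u(c) = C1*sin(c)^(9/4)


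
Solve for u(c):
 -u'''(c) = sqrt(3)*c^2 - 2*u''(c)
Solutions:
 u(c) = C1 + C2*c + C3*exp(2*c) + sqrt(3)*c^4/24 + sqrt(3)*c^3/12 + sqrt(3)*c^2/8


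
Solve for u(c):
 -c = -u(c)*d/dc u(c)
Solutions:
 u(c) = -sqrt(C1 + c^2)
 u(c) = sqrt(C1 + c^2)


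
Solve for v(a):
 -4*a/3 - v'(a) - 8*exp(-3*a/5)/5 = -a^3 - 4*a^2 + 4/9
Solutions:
 v(a) = C1 + a^4/4 + 4*a^3/3 - 2*a^2/3 - 4*a/9 + 8*exp(-3*a/5)/3


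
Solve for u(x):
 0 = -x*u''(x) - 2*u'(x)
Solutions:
 u(x) = C1 + C2/x


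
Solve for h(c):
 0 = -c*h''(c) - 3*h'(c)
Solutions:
 h(c) = C1 + C2/c^2


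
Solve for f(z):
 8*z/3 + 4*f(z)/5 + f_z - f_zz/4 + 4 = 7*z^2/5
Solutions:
 f(z) = C1*exp(2*z*(1 - 3*sqrt(5)/5)) + C2*exp(2*z*(1 + 3*sqrt(5)/5)) + 7*z^2/4 - 185*z/24 + 275/48


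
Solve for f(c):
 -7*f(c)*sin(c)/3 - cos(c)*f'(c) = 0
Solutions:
 f(c) = C1*cos(c)^(7/3)


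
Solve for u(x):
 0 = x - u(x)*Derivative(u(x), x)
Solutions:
 u(x) = -sqrt(C1 + x^2)
 u(x) = sqrt(C1 + x^2)


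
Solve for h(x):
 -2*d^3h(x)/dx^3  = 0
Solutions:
 h(x) = C1 + C2*x + C3*x^2


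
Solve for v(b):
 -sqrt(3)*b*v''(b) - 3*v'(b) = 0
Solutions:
 v(b) = C1 + C2*b^(1 - sqrt(3))


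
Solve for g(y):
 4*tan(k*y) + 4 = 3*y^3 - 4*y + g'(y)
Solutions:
 g(y) = C1 - 3*y^4/4 + 2*y^2 + 4*y + 4*Piecewise((-log(cos(k*y))/k, Ne(k, 0)), (0, True))


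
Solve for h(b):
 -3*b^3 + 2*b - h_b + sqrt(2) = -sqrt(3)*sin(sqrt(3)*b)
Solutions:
 h(b) = C1 - 3*b^4/4 + b^2 + sqrt(2)*b - cos(sqrt(3)*b)


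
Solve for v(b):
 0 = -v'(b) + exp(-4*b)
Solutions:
 v(b) = C1 - exp(-4*b)/4


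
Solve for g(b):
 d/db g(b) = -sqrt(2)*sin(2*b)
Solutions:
 g(b) = C1 + sqrt(2)*cos(2*b)/2


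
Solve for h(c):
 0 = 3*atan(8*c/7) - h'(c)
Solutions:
 h(c) = C1 + 3*c*atan(8*c/7) - 21*log(64*c^2 + 49)/16


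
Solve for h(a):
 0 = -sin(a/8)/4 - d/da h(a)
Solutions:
 h(a) = C1 + 2*cos(a/8)


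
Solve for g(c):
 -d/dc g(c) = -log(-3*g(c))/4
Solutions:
 -4*Integral(1/(log(-_y) + log(3)), (_y, g(c))) = C1 - c


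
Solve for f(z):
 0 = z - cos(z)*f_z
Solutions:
 f(z) = C1 + Integral(z/cos(z), z)


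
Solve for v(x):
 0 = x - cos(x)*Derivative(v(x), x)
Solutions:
 v(x) = C1 + Integral(x/cos(x), x)


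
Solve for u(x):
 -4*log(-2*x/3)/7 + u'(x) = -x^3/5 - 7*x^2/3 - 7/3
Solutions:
 u(x) = C1 - x^4/20 - 7*x^3/9 + 4*x*log(-x)/7 + x*(-61 - 12*log(3) + 12*log(2))/21


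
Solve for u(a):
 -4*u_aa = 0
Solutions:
 u(a) = C1 + C2*a


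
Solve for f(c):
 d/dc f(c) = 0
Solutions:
 f(c) = C1


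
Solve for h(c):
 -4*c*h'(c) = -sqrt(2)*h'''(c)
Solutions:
 h(c) = C1 + Integral(C2*airyai(sqrt(2)*c) + C3*airybi(sqrt(2)*c), c)


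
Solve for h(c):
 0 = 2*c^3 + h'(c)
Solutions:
 h(c) = C1 - c^4/2


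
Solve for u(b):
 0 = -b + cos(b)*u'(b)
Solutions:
 u(b) = C1 + Integral(b/cos(b), b)


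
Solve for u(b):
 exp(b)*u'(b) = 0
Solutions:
 u(b) = C1


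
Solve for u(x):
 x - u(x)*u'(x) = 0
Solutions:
 u(x) = -sqrt(C1 + x^2)
 u(x) = sqrt(C1 + x^2)


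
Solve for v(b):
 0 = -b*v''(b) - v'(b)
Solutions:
 v(b) = C1 + C2*log(b)


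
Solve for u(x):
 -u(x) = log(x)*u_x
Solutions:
 u(x) = C1*exp(-li(x))


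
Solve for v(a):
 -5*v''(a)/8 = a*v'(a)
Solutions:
 v(a) = C1 + C2*erf(2*sqrt(5)*a/5)


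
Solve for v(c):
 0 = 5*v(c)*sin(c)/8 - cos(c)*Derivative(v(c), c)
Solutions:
 v(c) = C1/cos(c)^(5/8)


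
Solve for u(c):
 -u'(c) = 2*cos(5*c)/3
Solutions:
 u(c) = C1 - 2*sin(5*c)/15


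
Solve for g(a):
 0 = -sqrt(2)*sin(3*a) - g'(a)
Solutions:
 g(a) = C1 + sqrt(2)*cos(3*a)/3


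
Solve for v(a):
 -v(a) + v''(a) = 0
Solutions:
 v(a) = C1*exp(-a) + C2*exp(a)


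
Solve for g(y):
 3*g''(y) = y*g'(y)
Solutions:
 g(y) = C1 + C2*erfi(sqrt(6)*y/6)


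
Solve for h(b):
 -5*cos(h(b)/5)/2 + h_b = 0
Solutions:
 -5*b/2 - 5*log(sin(h(b)/5) - 1)/2 + 5*log(sin(h(b)/5) + 1)/2 = C1


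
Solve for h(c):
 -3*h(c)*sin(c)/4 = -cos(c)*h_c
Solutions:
 h(c) = C1/cos(c)^(3/4)


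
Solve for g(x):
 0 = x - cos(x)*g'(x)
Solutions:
 g(x) = C1 + Integral(x/cos(x), x)


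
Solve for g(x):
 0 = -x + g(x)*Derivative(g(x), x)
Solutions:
 g(x) = -sqrt(C1 + x^2)
 g(x) = sqrt(C1 + x^2)


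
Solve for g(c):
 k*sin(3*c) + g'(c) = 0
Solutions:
 g(c) = C1 + k*cos(3*c)/3


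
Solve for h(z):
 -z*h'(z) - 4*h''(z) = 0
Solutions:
 h(z) = C1 + C2*erf(sqrt(2)*z/4)


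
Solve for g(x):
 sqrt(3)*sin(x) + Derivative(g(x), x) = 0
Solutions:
 g(x) = C1 + sqrt(3)*cos(x)


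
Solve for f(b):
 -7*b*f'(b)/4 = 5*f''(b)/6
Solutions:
 f(b) = C1 + C2*erf(sqrt(105)*b/10)


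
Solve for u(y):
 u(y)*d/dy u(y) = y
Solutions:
 u(y) = -sqrt(C1 + y^2)
 u(y) = sqrt(C1 + y^2)


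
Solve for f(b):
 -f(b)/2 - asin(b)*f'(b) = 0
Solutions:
 f(b) = C1*exp(-Integral(1/asin(b), b)/2)


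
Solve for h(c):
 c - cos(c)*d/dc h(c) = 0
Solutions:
 h(c) = C1 + Integral(c/cos(c), c)


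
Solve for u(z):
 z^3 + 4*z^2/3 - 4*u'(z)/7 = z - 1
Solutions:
 u(z) = C1 + 7*z^4/16 + 7*z^3/9 - 7*z^2/8 + 7*z/4


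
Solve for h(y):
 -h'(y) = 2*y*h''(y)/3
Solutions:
 h(y) = C1 + C2/sqrt(y)


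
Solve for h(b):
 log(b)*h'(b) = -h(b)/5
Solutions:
 h(b) = C1*exp(-li(b)/5)


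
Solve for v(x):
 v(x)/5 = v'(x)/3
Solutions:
 v(x) = C1*exp(3*x/5)


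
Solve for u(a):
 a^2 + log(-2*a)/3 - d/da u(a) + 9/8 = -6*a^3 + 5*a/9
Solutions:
 u(a) = C1 + 3*a^4/2 + a^3/3 - 5*a^2/18 + a*log(-a)/3 + a*(8*log(2) + 19)/24


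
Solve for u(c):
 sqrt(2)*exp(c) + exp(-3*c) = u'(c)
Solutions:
 u(c) = C1 + sqrt(2)*exp(c) - exp(-3*c)/3


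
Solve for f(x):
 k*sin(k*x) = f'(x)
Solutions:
 f(x) = C1 - cos(k*x)


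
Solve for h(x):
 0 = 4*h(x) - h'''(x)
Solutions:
 h(x) = C3*exp(2^(2/3)*x) + (C1*sin(2^(2/3)*sqrt(3)*x/2) + C2*cos(2^(2/3)*sqrt(3)*x/2))*exp(-2^(2/3)*x/2)


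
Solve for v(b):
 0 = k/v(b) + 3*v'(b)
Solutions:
 v(b) = -sqrt(C1 - 6*b*k)/3
 v(b) = sqrt(C1 - 6*b*k)/3


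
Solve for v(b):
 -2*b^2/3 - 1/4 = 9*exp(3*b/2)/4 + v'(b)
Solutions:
 v(b) = C1 - 2*b^3/9 - b/4 - 3*exp(3*b/2)/2


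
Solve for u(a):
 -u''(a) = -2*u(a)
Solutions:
 u(a) = C1*exp(-sqrt(2)*a) + C2*exp(sqrt(2)*a)


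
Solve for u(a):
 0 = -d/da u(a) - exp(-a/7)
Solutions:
 u(a) = C1 + 7*exp(-a/7)


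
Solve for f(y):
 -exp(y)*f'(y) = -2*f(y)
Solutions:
 f(y) = C1*exp(-2*exp(-y))


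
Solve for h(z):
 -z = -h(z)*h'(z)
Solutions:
 h(z) = -sqrt(C1 + z^2)
 h(z) = sqrt(C1 + z^2)


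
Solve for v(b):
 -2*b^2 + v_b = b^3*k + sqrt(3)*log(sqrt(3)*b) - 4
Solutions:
 v(b) = C1 + b^4*k/4 + 2*b^3/3 + sqrt(3)*b*log(b) - 4*b - sqrt(3)*b + sqrt(3)*b*log(3)/2


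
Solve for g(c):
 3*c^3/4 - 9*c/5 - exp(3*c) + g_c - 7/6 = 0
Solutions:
 g(c) = C1 - 3*c^4/16 + 9*c^2/10 + 7*c/6 + exp(3*c)/3


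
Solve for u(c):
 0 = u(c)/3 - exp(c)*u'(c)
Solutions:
 u(c) = C1*exp(-exp(-c)/3)


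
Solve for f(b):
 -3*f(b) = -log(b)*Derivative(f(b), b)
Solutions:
 f(b) = C1*exp(3*li(b))


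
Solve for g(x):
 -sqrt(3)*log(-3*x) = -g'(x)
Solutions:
 g(x) = C1 + sqrt(3)*x*log(-x) + sqrt(3)*x*(-1 + log(3))


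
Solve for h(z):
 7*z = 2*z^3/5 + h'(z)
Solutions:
 h(z) = C1 - z^4/10 + 7*z^2/2


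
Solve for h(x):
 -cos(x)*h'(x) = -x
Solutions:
 h(x) = C1 + Integral(x/cos(x), x)


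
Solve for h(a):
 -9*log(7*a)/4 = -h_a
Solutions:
 h(a) = C1 + 9*a*log(a)/4 - 9*a/4 + 9*a*log(7)/4


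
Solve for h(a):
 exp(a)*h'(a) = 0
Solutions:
 h(a) = C1


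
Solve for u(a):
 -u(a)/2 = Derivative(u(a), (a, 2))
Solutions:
 u(a) = C1*sin(sqrt(2)*a/2) + C2*cos(sqrt(2)*a/2)


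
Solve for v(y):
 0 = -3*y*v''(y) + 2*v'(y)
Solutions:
 v(y) = C1 + C2*y^(5/3)


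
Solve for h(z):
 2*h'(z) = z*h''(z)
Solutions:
 h(z) = C1 + C2*z^3


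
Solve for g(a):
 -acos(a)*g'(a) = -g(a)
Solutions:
 g(a) = C1*exp(Integral(1/acos(a), a))


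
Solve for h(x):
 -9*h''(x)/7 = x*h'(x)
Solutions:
 h(x) = C1 + C2*erf(sqrt(14)*x/6)


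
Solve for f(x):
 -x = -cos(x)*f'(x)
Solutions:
 f(x) = C1 + Integral(x/cos(x), x)


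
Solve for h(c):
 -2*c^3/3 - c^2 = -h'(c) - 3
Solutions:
 h(c) = C1 + c^4/6 + c^3/3 - 3*c


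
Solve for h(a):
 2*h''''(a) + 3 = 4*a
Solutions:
 h(a) = C1 + C2*a + C3*a^2 + C4*a^3 + a^5/60 - a^4/16


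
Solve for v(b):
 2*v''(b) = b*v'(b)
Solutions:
 v(b) = C1 + C2*erfi(b/2)


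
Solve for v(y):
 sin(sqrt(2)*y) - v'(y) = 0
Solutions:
 v(y) = C1 - sqrt(2)*cos(sqrt(2)*y)/2


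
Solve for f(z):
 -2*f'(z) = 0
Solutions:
 f(z) = C1


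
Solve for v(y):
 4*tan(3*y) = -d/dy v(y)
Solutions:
 v(y) = C1 + 4*log(cos(3*y))/3


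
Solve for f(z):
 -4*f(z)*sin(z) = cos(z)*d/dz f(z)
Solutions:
 f(z) = C1*cos(z)^4


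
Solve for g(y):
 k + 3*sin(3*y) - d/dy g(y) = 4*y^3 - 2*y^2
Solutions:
 g(y) = C1 + k*y - y^4 + 2*y^3/3 - cos(3*y)


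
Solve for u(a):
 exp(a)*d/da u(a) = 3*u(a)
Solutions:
 u(a) = C1*exp(-3*exp(-a))


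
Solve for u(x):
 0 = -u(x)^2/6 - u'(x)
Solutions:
 u(x) = 6/(C1 + x)


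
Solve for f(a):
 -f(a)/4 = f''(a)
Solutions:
 f(a) = C1*sin(a/2) + C2*cos(a/2)


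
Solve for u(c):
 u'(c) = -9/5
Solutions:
 u(c) = C1 - 9*c/5


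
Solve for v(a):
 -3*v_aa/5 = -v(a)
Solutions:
 v(a) = C1*exp(-sqrt(15)*a/3) + C2*exp(sqrt(15)*a/3)


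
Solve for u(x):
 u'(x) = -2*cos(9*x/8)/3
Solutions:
 u(x) = C1 - 16*sin(9*x/8)/27


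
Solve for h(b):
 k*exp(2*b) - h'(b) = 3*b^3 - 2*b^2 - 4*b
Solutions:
 h(b) = C1 - 3*b^4/4 + 2*b^3/3 + 2*b^2 + k*exp(2*b)/2


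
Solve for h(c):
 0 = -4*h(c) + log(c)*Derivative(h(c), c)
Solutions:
 h(c) = C1*exp(4*li(c))


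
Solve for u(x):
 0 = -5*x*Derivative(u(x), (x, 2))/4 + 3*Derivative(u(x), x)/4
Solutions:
 u(x) = C1 + C2*x^(8/5)


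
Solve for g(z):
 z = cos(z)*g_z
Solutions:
 g(z) = C1 + Integral(z/cos(z), z)


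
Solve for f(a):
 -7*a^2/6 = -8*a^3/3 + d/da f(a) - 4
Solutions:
 f(a) = C1 + 2*a^4/3 - 7*a^3/18 + 4*a


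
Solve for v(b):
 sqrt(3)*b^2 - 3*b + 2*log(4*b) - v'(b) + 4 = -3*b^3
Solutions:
 v(b) = C1 + 3*b^4/4 + sqrt(3)*b^3/3 - 3*b^2/2 + 2*b*log(b) + 2*b + 4*b*log(2)


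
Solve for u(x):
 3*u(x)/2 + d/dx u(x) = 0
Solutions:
 u(x) = C1*exp(-3*x/2)


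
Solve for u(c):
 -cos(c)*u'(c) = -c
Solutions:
 u(c) = C1 + Integral(c/cos(c), c)


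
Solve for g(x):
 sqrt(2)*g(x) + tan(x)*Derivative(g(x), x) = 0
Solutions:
 g(x) = C1/sin(x)^(sqrt(2))


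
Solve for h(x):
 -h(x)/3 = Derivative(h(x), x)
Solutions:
 h(x) = C1*exp(-x/3)


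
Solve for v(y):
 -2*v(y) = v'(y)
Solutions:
 v(y) = C1*exp(-2*y)


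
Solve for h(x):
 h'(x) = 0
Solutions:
 h(x) = C1


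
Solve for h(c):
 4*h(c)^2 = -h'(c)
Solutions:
 h(c) = 1/(C1 + 4*c)


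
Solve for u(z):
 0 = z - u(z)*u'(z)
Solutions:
 u(z) = -sqrt(C1 + z^2)
 u(z) = sqrt(C1 + z^2)


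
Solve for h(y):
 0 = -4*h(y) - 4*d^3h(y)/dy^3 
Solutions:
 h(y) = C3*exp(-y) + (C1*sin(sqrt(3)*y/2) + C2*cos(sqrt(3)*y/2))*exp(y/2)


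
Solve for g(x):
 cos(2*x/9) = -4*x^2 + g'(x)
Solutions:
 g(x) = C1 + 4*x^3/3 + 9*sin(2*x/9)/2


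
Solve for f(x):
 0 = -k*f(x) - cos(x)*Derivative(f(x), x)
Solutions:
 f(x) = C1*exp(k*(log(sin(x) - 1) - log(sin(x) + 1))/2)


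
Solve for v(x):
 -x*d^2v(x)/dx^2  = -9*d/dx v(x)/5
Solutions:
 v(x) = C1 + C2*x^(14/5)


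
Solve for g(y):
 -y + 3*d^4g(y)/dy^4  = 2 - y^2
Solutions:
 g(y) = C1 + C2*y + C3*y^2 + C4*y^3 - y^6/1080 + y^5/360 + y^4/36


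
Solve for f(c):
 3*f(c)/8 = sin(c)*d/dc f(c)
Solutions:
 f(c) = C1*(cos(c) - 1)^(3/16)/(cos(c) + 1)^(3/16)


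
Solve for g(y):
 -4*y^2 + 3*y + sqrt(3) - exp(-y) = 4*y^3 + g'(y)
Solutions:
 g(y) = C1 - y^4 - 4*y^3/3 + 3*y^2/2 + sqrt(3)*y + exp(-y)


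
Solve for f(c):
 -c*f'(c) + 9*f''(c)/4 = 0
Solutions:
 f(c) = C1 + C2*erfi(sqrt(2)*c/3)


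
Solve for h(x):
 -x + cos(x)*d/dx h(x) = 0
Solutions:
 h(x) = C1 + Integral(x/cos(x), x)


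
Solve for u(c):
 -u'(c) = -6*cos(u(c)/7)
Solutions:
 -6*c - 7*log(sin(u(c)/7) - 1)/2 + 7*log(sin(u(c)/7) + 1)/2 = C1


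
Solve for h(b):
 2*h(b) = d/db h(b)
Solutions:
 h(b) = C1*exp(2*b)


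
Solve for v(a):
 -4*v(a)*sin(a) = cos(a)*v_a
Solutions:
 v(a) = C1*cos(a)^4


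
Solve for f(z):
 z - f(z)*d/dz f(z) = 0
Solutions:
 f(z) = -sqrt(C1 + z^2)
 f(z) = sqrt(C1 + z^2)


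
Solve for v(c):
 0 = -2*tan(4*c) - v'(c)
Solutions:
 v(c) = C1 + log(cos(4*c))/2


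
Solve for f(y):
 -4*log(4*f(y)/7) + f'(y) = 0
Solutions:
 -Integral(1/(log(_y) - log(7) + 2*log(2)), (_y, f(y)))/4 = C1 - y


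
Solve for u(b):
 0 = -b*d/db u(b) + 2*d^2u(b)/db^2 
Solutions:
 u(b) = C1 + C2*erfi(b/2)


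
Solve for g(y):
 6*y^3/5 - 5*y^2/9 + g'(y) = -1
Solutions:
 g(y) = C1 - 3*y^4/10 + 5*y^3/27 - y


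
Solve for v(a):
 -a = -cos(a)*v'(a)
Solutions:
 v(a) = C1 + Integral(a/cos(a), a)


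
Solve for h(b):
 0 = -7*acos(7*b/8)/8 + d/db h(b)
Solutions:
 h(b) = C1 + 7*b*acos(7*b/8)/8 - sqrt(64 - 49*b^2)/8


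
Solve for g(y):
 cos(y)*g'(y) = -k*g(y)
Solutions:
 g(y) = C1*exp(k*(log(sin(y) - 1) - log(sin(y) + 1))/2)


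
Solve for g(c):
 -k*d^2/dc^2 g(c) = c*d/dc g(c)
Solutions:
 g(c) = C1 + C2*sqrt(k)*erf(sqrt(2)*c*sqrt(1/k)/2)


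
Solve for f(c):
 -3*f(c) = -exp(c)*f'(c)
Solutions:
 f(c) = C1*exp(-3*exp(-c))


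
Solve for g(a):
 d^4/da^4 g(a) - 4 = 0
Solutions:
 g(a) = C1 + C2*a + C3*a^2 + C4*a^3 + a^4/6


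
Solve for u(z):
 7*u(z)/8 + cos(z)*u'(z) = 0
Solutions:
 u(z) = C1*(sin(z) - 1)^(7/16)/(sin(z) + 1)^(7/16)


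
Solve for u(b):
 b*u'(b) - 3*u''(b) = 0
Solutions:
 u(b) = C1 + C2*erfi(sqrt(6)*b/6)


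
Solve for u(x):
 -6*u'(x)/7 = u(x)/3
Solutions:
 u(x) = C1*exp(-7*x/18)


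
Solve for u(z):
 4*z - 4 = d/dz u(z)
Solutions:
 u(z) = C1 + 2*z^2 - 4*z


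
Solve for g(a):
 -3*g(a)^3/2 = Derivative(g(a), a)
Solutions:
 g(a) = -sqrt(-1/(C1 - 3*a))
 g(a) = sqrt(-1/(C1 - 3*a))


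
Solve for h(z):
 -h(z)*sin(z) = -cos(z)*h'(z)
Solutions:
 h(z) = C1/cos(z)


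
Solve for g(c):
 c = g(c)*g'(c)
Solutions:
 g(c) = -sqrt(C1 + c^2)
 g(c) = sqrt(C1 + c^2)


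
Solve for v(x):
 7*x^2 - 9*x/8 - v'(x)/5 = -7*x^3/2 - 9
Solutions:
 v(x) = C1 + 35*x^4/8 + 35*x^3/3 - 45*x^2/16 + 45*x


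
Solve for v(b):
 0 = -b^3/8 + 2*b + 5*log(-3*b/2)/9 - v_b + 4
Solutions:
 v(b) = C1 - b^4/32 + b^2 + 5*b*log(-b)/9 + b*(-5*log(2) + 5*log(3) + 31)/9


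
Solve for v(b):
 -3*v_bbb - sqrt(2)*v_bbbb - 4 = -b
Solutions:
 v(b) = C1 + C2*b + C3*b^2 + C4*exp(-3*sqrt(2)*b/2) + b^4/72 + b^3*(-12 - sqrt(2))/54


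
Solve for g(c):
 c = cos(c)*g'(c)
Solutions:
 g(c) = C1 + Integral(c/cos(c), c)


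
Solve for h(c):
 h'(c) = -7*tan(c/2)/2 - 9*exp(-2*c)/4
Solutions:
 h(c) = C1 - 7*log(tan(c/2)^2 + 1)/2 + 9*exp(-2*c)/8


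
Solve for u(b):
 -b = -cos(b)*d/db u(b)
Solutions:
 u(b) = C1 + Integral(b/cos(b), b)


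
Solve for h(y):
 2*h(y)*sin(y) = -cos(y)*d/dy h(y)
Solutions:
 h(y) = C1*cos(y)^2


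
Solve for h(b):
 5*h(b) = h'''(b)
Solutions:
 h(b) = C3*exp(5^(1/3)*b) + (C1*sin(sqrt(3)*5^(1/3)*b/2) + C2*cos(sqrt(3)*5^(1/3)*b/2))*exp(-5^(1/3)*b/2)


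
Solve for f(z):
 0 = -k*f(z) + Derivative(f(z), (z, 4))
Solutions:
 f(z) = C1*exp(-k^(1/4)*z) + C2*exp(k^(1/4)*z) + C3*exp(-I*k^(1/4)*z) + C4*exp(I*k^(1/4)*z)


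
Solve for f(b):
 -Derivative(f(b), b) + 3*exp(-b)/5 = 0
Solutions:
 f(b) = C1 - 3*exp(-b)/5


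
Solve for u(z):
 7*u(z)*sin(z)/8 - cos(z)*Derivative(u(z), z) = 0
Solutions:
 u(z) = C1/cos(z)^(7/8)


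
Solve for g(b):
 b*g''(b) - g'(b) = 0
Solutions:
 g(b) = C1 + C2*b^2


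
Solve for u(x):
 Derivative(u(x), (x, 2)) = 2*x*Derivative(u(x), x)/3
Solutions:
 u(x) = C1 + C2*erfi(sqrt(3)*x/3)


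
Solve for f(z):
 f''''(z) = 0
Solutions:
 f(z) = C1 + C2*z + C3*z^2 + C4*z^3


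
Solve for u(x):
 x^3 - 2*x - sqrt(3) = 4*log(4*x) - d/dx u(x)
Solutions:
 u(x) = C1 - x^4/4 + x^2 + 4*x*log(x) - 4*x + sqrt(3)*x + x*log(256)


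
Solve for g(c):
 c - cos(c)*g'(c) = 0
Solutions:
 g(c) = C1 + Integral(c/cos(c), c)


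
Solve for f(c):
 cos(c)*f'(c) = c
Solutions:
 f(c) = C1 + Integral(c/cos(c), c)


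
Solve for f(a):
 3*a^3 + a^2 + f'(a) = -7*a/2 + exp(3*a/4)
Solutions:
 f(a) = C1 - 3*a^4/4 - a^3/3 - 7*a^2/4 + 4*exp(3*a/4)/3


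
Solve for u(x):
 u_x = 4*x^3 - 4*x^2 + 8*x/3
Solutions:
 u(x) = C1 + x^4 - 4*x^3/3 + 4*x^2/3


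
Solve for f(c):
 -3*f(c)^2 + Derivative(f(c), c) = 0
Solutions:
 f(c) = -1/(C1 + 3*c)


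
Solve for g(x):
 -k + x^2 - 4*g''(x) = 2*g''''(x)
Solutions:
 g(x) = C1 + C2*x + C3*sin(sqrt(2)*x) + C4*cos(sqrt(2)*x) + x^4/48 + x^2*(-k - 1)/8


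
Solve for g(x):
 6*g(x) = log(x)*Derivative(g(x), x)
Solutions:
 g(x) = C1*exp(6*li(x))


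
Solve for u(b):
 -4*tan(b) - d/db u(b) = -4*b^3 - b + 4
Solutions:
 u(b) = C1 + b^4 + b^2/2 - 4*b + 4*log(cos(b))


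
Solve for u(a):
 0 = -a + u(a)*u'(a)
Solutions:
 u(a) = -sqrt(C1 + a^2)
 u(a) = sqrt(C1 + a^2)


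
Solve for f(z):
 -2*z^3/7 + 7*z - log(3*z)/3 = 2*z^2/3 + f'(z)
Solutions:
 f(z) = C1 - z^4/14 - 2*z^3/9 + 7*z^2/2 - z*log(z)/3 - z*log(3)/3 + z/3


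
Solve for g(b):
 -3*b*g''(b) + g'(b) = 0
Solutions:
 g(b) = C1 + C2*b^(4/3)


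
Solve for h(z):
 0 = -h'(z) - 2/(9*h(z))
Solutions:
 h(z) = -sqrt(C1 - 4*z)/3
 h(z) = sqrt(C1 - 4*z)/3


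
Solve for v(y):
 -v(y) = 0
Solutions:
 v(y) = 0


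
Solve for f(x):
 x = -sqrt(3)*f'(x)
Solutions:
 f(x) = C1 - sqrt(3)*x^2/6


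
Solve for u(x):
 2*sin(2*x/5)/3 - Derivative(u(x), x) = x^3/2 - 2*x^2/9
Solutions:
 u(x) = C1 - x^4/8 + 2*x^3/27 - 5*cos(2*x/5)/3


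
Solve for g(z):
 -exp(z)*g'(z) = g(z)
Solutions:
 g(z) = C1*exp(exp(-z))


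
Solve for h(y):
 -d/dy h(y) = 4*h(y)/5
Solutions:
 h(y) = C1*exp(-4*y/5)


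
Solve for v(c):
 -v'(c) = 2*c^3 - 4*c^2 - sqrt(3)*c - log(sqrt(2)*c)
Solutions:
 v(c) = C1 - c^4/2 + 4*c^3/3 + sqrt(3)*c^2/2 + c*log(c) - c + c*log(2)/2


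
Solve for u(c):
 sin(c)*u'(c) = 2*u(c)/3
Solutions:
 u(c) = C1*(cos(c) - 1)^(1/3)/(cos(c) + 1)^(1/3)


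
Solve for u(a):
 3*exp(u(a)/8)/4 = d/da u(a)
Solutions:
 u(a) = 8*log(-1/(C1 + 3*a)) + 40*log(2)


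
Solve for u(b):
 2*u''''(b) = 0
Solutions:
 u(b) = C1 + C2*b + C3*b^2 + C4*b^3


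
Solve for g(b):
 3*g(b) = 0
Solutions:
 g(b) = 0


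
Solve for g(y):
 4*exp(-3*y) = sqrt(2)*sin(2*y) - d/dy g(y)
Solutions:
 g(y) = C1 - sqrt(2)*cos(2*y)/2 + 4*exp(-3*y)/3


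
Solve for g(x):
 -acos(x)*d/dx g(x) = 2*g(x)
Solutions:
 g(x) = C1*exp(-2*Integral(1/acos(x), x))


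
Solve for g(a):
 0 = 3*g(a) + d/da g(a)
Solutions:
 g(a) = C1*exp(-3*a)


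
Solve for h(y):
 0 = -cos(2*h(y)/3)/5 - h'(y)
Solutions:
 y/5 - 3*log(sin(2*h(y)/3) - 1)/4 + 3*log(sin(2*h(y)/3) + 1)/4 = C1


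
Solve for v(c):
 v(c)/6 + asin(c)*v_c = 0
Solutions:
 v(c) = C1*exp(-Integral(1/asin(c), c)/6)


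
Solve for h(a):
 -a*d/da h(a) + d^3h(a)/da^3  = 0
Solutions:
 h(a) = C1 + Integral(C2*airyai(a) + C3*airybi(a), a)


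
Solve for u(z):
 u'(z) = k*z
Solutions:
 u(z) = C1 + k*z^2/2


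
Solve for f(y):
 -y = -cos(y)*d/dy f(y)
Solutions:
 f(y) = C1 + Integral(y/cos(y), y)


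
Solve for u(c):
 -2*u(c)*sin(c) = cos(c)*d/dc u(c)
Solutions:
 u(c) = C1*cos(c)^2


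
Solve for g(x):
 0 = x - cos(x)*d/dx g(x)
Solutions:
 g(x) = C1 + Integral(x/cos(x), x)


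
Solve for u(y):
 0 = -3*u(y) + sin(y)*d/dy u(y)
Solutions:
 u(y) = C1*(cos(y) - 1)^(3/2)/(cos(y) + 1)^(3/2)


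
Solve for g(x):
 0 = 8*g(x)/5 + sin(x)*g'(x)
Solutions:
 g(x) = C1*(cos(x) + 1)^(4/5)/(cos(x) - 1)^(4/5)


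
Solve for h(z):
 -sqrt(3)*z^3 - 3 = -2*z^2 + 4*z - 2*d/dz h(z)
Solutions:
 h(z) = C1 + sqrt(3)*z^4/8 - z^3/3 + z^2 + 3*z/2


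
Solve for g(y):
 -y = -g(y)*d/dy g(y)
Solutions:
 g(y) = -sqrt(C1 + y^2)
 g(y) = sqrt(C1 + y^2)


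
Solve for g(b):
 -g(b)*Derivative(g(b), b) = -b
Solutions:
 g(b) = -sqrt(C1 + b^2)
 g(b) = sqrt(C1 + b^2)


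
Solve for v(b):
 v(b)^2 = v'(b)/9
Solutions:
 v(b) = -1/(C1 + 9*b)


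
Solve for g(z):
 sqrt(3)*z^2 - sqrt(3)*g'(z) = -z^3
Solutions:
 g(z) = C1 + sqrt(3)*z^4/12 + z^3/3


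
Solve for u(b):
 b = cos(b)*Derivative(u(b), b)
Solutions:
 u(b) = C1 + Integral(b/cos(b), b)


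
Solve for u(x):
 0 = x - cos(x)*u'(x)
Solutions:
 u(x) = C1 + Integral(x/cos(x), x)


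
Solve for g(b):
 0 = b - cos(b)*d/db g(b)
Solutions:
 g(b) = C1 + Integral(b/cos(b), b)


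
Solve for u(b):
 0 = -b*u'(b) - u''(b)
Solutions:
 u(b) = C1 + C2*erf(sqrt(2)*b/2)


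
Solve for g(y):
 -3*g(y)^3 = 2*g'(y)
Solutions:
 g(y) = -sqrt(-1/(C1 - 3*y))
 g(y) = sqrt(-1/(C1 - 3*y))


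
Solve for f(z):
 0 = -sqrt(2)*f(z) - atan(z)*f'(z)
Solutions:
 f(z) = C1*exp(-sqrt(2)*Integral(1/atan(z), z))


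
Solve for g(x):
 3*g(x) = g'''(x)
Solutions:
 g(x) = C3*exp(3^(1/3)*x) + (C1*sin(3^(5/6)*x/2) + C2*cos(3^(5/6)*x/2))*exp(-3^(1/3)*x/2)


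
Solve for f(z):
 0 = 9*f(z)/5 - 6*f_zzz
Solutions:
 f(z) = C3*exp(10^(2/3)*3^(1/3)*z/10) + (C1*sin(10^(2/3)*3^(5/6)*z/20) + C2*cos(10^(2/3)*3^(5/6)*z/20))*exp(-10^(2/3)*3^(1/3)*z/20)


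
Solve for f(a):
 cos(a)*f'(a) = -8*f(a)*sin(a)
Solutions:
 f(a) = C1*cos(a)^8


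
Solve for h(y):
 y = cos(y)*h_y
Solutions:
 h(y) = C1 + Integral(y/cos(y), y)


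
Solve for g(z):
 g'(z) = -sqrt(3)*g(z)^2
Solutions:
 g(z) = 1/(C1 + sqrt(3)*z)


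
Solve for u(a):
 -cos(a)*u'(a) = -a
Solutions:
 u(a) = C1 + Integral(a/cos(a), a)


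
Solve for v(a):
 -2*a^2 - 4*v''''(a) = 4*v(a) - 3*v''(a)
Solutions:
 v(a) = -a^2/2 + (C1*sin(a*sin(atan(sqrt(55)/3)/2)) + C2*cos(a*sin(atan(sqrt(55)/3)/2)))*exp(-a*cos(atan(sqrt(55)/3)/2)) + (C3*sin(a*sin(atan(sqrt(55)/3)/2)) + C4*cos(a*sin(atan(sqrt(55)/3)/2)))*exp(a*cos(atan(sqrt(55)/3)/2)) - 3/4


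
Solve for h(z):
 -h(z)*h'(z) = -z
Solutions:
 h(z) = -sqrt(C1 + z^2)
 h(z) = sqrt(C1 + z^2)


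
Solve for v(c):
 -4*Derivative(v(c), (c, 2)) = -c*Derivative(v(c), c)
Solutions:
 v(c) = C1 + C2*erfi(sqrt(2)*c/4)


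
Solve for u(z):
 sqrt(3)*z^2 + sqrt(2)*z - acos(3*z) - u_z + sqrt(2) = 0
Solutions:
 u(z) = C1 + sqrt(3)*z^3/3 + sqrt(2)*z^2/2 - z*acos(3*z) + sqrt(2)*z + sqrt(1 - 9*z^2)/3


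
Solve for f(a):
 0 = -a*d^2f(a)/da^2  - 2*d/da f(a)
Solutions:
 f(a) = C1 + C2/a


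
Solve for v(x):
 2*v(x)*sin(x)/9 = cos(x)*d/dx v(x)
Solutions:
 v(x) = C1/cos(x)^(2/9)


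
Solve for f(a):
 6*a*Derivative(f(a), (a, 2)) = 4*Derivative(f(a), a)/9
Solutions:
 f(a) = C1 + C2*a^(29/27)


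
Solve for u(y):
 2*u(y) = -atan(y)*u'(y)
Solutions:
 u(y) = C1*exp(-2*Integral(1/atan(y), y))


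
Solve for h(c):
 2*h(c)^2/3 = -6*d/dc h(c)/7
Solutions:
 h(c) = 9/(C1 + 7*c)


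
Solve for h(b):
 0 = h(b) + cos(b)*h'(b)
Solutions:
 h(b) = C1*sqrt(sin(b) - 1)/sqrt(sin(b) + 1)


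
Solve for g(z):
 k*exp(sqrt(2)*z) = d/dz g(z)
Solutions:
 g(z) = C1 + sqrt(2)*k*exp(sqrt(2)*z)/2


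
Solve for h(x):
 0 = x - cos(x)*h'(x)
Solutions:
 h(x) = C1 + Integral(x/cos(x), x)


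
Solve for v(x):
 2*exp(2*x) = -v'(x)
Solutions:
 v(x) = C1 - exp(2*x)


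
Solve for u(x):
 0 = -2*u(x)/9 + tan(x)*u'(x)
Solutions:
 u(x) = C1*sin(x)^(2/9)


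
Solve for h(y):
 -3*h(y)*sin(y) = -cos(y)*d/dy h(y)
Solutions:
 h(y) = C1/cos(y)^3


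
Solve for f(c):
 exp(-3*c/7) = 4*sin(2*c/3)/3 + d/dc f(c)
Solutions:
 f(c) = C1 + 2*cos(2*c/3) - 7*exp(-3*c/7)/3


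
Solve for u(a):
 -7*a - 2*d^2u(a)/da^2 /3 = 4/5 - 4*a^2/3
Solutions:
 u(a) = C1 + C2*a + a^4/6 - 7*a^3/4 - 3*a^2/5


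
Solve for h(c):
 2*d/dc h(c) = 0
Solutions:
 h(c) = C1


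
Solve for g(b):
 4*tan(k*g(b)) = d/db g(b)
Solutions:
 g(b) = Piecewise((-asin(exp(C1*k + 4*b*k))/k + pi/k, Ne(k, 0)), (nan, True))
 g(b) = Piecewise((asin(exp(C1*k + 4*b*k))/k, Ne(k, 0)), (nan, True))


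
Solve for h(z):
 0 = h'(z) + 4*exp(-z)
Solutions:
 h(z) = C1 + 4*exp(-z)


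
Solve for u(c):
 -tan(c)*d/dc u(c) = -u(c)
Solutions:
 u(c) = C1*sin(c)


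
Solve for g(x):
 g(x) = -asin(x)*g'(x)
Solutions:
 g(x) = C1*exp(-Integral(1/asin(x), x))


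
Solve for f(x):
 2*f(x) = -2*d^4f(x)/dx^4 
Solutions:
 f(x) = (C1*sin(sqrt(2)*x/2) + C2*cos(sqrt(2)*x/2))*exp(-sqrt(2)*x/2) + (C3*sin(sqrt(2)*x/2) + C4*cos(sqrt(2)*x/2))*exp(sqrt(2)*x/2)


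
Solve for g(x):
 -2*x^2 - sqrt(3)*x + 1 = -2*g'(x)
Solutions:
 g(x) = C1 + x^3/3 + sqrt(3)*x^2/4 - x/2


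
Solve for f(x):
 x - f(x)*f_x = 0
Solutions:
 f(x) = -sqrt(C1 + x^2)
 f(x) = sqrt(C1 + x^2)


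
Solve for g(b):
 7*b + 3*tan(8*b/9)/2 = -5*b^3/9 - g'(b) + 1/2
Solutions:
 g(b) = C1 - 5*b^4/36 - 7*b^2/2 + b/2 + 27*log(cos(8*b/9))/16


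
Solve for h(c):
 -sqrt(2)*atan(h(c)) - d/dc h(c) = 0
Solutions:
 Integral(1/atan(_y), (_y, h(c))) = C1 - sqrt(2)*c


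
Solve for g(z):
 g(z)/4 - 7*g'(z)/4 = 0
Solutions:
 g(z) = C1*exp(z/7)


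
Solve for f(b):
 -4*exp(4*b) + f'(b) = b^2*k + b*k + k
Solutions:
 f(b) = C1 + b^3*k/3 + b^2*k/2 + b*k + exp(4*b)


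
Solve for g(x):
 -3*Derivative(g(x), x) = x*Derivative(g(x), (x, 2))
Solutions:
 g(x) = C1 + C2/x^2


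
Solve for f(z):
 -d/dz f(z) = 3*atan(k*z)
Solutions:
 f(z) = C1 - 3*Piecewise((z*atan(k*z) - log(k^2*z^2 + 1)/(2*k), Ne(k, 0)), (0, True))


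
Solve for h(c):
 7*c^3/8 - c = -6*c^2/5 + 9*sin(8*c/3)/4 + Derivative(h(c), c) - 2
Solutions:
 h(c) = C1 + 7*c^4/32 + 2*c^3/5 - c^2/2 + 2*c + 27*cos(8*c/3)/32


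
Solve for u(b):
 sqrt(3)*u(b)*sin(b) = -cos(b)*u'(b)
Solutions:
 u(b) = C1*cos(b)^(sqrt(3))


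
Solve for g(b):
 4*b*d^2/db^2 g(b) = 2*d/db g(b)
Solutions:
 g(b) = C1 + C2*b^(3/2)


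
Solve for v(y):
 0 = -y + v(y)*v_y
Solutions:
 v(y) = -sqrt(C1 + y^2)
 v(y) = sqrt(C1 + y^2)


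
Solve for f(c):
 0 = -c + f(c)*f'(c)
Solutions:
 f(c) = -sqrt(C1 + c^2)
 f(c) = sqrt(C1 + c^2)


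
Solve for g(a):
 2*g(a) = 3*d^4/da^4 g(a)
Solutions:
 g(a) = C1*exp(-2^(1/4)*3^(3/4)*a/3) + C2*exp(2^(1/4)*3^(3/4)*a/3) + C3*sin(2^(1/4)*3^(3/4)*a/3) + C4*cos(2^(1/4)*3^(3/4)*a/3)


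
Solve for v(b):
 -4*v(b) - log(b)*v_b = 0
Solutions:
 v(b) = C1*exp(-4*li(b))


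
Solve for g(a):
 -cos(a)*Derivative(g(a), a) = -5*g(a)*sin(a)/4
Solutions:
 g(a) = C1/cos(a)^(5/4)


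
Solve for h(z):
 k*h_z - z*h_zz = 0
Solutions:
 h(z) = C1 + z^(re(k) + 1)*(C2*sin(log(z)*Abs(im(k))) + C3*cos(log(z)*im(k)))


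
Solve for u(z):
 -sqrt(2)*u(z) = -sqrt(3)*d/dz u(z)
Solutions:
 u(z) = C1*exp(sqrt(6)*z/3)


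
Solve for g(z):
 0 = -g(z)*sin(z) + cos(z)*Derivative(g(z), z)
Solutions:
 g(z) = C1/cos(z)


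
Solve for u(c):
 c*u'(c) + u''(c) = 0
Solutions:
 u(c) = C1 + C2*erf(sqrt(2)*c/2)


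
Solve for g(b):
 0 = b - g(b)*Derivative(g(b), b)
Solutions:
 g(b) = -sqrt(C1 + b^2)
 g(b) = sqrt(C1 + b^2)


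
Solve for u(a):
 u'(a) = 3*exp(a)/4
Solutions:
 u(a) = C1 + 3*exp(a)/4


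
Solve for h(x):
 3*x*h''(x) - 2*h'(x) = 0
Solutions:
 h(x) = C1 + C2*x^(5/3)


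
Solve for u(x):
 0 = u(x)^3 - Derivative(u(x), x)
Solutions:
 u(x) = -sqrt(2)*sqrt(-1/(C1 + x))/2
 u(x) = sqrt(2)*sqrt(-1/(C1 + x))/2


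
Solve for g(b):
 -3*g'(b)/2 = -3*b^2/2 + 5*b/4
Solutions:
 g(b) = C1 + b^3/3 - 5*b^2/12


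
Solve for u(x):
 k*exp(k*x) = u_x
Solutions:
 u(x) = C1 + exp(k*x)


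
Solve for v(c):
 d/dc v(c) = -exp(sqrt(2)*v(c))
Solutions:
 v(c) = sqrt(2)*(2*log(1/(C1 + c)) - log(2))/4


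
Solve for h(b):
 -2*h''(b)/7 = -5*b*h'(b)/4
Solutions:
 h(b) = C1 + C2*erfi(sqrt(35)*b/4)


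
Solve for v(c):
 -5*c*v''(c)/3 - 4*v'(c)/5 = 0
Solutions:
 v(c) = C1 + C2*c^(13/25)


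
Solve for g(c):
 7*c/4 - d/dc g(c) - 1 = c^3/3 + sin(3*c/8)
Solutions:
 g(c) = C1 - c^4/12 + 7*c^2/8 - c + 8*cos(3*c/8)/3
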